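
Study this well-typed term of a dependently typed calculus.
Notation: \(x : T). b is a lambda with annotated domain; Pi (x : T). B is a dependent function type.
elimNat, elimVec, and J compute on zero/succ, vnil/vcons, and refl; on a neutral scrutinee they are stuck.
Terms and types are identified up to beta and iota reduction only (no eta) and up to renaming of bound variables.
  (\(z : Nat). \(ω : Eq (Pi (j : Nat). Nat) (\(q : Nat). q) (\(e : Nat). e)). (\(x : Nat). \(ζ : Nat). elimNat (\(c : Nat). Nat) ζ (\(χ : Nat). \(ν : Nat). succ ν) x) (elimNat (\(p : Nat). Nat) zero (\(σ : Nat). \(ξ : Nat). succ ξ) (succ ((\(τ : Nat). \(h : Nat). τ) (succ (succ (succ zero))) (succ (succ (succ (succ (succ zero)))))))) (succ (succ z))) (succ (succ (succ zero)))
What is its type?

inferred type:
  Pi (z : Eq (Pi (ω : Nat). Nat) (\(j : Nat). j) (\(q : Nat). q)). Nat


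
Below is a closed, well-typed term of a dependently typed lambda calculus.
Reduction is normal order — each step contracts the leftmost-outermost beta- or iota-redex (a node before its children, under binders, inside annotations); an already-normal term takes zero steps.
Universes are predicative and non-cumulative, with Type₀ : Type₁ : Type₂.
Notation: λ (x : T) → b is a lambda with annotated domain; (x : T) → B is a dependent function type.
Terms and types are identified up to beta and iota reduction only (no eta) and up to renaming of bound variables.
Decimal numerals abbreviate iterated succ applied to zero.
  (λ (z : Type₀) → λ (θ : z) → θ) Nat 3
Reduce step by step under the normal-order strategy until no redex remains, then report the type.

reduction (normal order):
  (λ (z : Type₀) → λ (θ : z) → θ) Nat 3
  ~> (λ (z : Nat) → z) 3
  ~> 3
type:
  Nat


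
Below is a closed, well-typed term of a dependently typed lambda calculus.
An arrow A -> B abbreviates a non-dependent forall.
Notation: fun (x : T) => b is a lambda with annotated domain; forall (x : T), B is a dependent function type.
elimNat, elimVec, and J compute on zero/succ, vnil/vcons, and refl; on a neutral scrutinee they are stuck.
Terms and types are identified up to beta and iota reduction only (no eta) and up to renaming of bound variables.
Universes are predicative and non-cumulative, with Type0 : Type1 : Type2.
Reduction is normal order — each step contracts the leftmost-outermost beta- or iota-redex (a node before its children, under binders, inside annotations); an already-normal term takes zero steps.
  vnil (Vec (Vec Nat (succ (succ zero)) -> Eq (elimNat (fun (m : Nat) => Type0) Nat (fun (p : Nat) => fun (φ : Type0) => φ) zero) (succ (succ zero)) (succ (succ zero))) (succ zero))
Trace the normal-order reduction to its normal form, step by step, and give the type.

normal-order reduction sequence:
  vnil (Vec (Vec Nat (succ (succ zero)) -> Eq (elimNat (fun (m : Nat) => Type0) Nat (fun (p : Nat) => fun (φ : Type0) => φ) zero) (succ (succ zero)) (succ (succ zero))) (succ zero))
  ~> vnil (Vec (Vec Nat (succ (succ zero)) -> Eq Nat (succ (succ zero)) (succ (succ zero))) (succ zero))
type:
  Vec (Vec (Vec Nat (succ (succ zero)) -> Eq Nat (succ (succ zero)) (succ (succ zero))) (succ zero)) zero


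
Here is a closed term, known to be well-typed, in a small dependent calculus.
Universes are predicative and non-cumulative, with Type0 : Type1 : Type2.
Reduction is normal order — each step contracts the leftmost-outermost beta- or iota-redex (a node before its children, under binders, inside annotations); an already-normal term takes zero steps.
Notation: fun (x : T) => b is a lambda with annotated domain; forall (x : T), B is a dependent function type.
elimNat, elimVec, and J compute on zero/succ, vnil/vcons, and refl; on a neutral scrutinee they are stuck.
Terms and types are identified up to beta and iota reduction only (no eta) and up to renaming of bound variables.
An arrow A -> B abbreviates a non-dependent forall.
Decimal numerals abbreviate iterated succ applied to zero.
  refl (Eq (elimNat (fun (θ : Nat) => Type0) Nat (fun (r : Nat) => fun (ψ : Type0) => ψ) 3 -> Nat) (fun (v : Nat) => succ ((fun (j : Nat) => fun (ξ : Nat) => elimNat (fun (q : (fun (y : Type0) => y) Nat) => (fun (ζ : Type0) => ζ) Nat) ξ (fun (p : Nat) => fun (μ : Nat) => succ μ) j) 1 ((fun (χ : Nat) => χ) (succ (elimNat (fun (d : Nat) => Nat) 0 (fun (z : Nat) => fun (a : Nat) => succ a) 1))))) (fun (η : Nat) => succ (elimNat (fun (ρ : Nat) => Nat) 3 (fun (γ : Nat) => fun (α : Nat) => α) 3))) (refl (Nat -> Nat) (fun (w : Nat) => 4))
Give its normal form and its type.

reduced normal form:
  refl (Eq (Nat -> Nat) (fun (θ : Nat) => 4) (fun (r : Nat) => 4)) (refl (Nat -> Nat) (fun (ψ : Nat) => 4))
inferred type:
  Eq (Eq (Nat -> Nat) (fun (θ : Nat) => 4) (fun (r : Nat) => 4)) (refl (Nat -> Nat) (fun (ψ : Nat) => 4)) (refl (Nat -> Nat) (fun (v : Nat) => 4))
observation: 31 normal-order steps separate the term from its normal form.


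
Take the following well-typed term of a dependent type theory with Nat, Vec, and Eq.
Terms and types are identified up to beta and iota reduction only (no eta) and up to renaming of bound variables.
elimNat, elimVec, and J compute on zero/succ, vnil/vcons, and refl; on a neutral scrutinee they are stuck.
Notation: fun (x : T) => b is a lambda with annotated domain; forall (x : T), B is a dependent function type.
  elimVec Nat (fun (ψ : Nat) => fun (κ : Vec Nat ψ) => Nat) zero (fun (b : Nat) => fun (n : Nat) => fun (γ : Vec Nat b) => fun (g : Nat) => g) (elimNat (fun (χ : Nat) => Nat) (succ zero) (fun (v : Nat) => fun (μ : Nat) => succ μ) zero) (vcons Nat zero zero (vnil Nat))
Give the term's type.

type:
  Nat


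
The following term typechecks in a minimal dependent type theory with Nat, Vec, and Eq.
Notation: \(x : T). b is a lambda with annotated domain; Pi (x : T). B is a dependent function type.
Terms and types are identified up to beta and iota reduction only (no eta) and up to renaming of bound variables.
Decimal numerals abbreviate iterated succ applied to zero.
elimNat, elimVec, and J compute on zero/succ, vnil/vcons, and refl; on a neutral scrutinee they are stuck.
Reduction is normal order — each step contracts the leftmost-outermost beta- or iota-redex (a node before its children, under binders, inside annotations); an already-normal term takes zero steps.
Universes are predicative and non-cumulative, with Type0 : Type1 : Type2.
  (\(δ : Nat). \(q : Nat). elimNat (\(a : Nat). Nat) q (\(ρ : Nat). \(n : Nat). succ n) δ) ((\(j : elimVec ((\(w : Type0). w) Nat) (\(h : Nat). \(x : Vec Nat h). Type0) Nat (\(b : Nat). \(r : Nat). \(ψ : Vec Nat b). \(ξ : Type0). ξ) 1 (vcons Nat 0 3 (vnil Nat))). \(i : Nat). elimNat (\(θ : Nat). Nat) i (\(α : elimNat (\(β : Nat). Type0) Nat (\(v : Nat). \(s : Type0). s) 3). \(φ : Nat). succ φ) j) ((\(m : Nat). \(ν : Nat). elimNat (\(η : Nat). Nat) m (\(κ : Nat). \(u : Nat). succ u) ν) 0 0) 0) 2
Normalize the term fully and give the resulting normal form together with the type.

resulting normal form:
  2
the term's type:
  Nat
observation: the leftmost-outermost redex is a beta-redex, and normalization takes 19 steps.


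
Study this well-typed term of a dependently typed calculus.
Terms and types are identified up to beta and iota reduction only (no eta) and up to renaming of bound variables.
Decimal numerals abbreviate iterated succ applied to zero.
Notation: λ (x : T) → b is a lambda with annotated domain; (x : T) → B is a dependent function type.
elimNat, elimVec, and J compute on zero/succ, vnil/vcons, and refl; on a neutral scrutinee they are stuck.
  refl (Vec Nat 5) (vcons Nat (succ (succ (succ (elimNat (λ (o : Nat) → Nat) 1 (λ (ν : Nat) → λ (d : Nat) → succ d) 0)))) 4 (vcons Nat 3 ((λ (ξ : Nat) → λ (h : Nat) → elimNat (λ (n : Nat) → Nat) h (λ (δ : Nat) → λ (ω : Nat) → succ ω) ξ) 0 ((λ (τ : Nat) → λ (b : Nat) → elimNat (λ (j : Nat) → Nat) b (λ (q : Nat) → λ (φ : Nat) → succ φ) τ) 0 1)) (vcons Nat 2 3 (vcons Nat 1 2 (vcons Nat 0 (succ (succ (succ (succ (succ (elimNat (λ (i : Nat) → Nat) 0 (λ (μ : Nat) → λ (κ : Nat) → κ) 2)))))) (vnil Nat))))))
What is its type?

the term's type:
  Eq (Vec Nat 5) (vcons Nat 4 4 (vcons Nat 3 1 (vcons Nat 2 3 (vcons Nat 1 2 (vcons Nat 0 5 (vnil Nat)))))) (vcons Nat 4 4 (vcons Nat 3 1 (vcons Nat 2 3 (vcons Nat 1 2 (vcons Nat 0 5 (vnil Nat))))))


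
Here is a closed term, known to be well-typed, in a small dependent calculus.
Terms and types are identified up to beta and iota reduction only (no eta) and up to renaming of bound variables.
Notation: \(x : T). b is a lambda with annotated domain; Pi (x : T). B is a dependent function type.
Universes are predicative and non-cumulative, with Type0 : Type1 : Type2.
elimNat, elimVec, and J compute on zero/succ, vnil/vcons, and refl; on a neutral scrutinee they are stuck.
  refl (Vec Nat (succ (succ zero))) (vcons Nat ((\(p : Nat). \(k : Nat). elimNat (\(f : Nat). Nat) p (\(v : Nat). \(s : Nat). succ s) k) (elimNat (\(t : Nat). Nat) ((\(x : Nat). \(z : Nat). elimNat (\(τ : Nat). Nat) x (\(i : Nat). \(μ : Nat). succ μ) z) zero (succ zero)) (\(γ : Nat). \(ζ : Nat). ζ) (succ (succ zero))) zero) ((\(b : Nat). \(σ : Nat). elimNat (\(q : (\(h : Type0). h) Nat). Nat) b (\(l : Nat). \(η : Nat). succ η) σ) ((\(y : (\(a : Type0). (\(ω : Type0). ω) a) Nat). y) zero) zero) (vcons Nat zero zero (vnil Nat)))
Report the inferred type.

inferred type:
  Eq (Vec Nat (succ (succ zero))) (vcons Nat (succ zero) zero (vcons Nat zero zero (vnil Nat))) (vcons Nat (succ zero) zero (vcons Nat zero zero (vnil Nat)))


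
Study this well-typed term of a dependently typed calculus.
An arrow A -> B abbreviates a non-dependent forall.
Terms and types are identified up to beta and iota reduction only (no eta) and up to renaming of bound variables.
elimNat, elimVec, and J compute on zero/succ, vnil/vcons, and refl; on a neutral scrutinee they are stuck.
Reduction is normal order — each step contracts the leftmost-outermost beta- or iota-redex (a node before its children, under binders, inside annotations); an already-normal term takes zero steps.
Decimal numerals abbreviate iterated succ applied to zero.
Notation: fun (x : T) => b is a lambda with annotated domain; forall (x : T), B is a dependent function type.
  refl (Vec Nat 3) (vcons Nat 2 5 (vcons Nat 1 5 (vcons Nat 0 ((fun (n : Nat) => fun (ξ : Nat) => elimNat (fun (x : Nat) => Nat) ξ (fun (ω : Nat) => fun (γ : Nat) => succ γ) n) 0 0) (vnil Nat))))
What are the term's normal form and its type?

normal form:
  refl (Vec Nat 3) (vcons Nat 2 5 (vcons Nat 1 5 (vcons Nat 0 0 (vnil Nat))))
inferred type:
  Eq (Vec Nat 3) (vcons Nat 2 5 (vcons Nat 1 5 (vcons Nat 0 0 (vnil Nat)))) (vcons Nat 2 5 (vcons Nat 1 5 (vcons Nat 0 0 (vnil Nat))))


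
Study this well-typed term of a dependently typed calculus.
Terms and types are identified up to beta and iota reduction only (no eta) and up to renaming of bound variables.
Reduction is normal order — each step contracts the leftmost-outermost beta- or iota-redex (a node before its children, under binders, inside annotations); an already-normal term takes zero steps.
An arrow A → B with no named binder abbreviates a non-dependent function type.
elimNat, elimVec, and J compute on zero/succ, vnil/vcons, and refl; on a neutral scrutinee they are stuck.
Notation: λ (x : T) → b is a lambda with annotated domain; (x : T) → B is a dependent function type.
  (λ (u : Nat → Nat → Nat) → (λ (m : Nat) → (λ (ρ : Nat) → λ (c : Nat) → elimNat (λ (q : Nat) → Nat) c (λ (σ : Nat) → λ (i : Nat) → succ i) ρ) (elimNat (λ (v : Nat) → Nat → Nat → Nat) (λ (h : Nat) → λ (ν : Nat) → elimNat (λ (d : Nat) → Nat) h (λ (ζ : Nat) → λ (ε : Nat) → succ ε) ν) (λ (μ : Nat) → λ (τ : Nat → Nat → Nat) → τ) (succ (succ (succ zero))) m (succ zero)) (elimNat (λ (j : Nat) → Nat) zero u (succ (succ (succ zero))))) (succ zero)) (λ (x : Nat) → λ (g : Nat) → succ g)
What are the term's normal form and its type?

resulting normal form:
  succ (succ (succ (succ (succ zero))))
type:
  Nat


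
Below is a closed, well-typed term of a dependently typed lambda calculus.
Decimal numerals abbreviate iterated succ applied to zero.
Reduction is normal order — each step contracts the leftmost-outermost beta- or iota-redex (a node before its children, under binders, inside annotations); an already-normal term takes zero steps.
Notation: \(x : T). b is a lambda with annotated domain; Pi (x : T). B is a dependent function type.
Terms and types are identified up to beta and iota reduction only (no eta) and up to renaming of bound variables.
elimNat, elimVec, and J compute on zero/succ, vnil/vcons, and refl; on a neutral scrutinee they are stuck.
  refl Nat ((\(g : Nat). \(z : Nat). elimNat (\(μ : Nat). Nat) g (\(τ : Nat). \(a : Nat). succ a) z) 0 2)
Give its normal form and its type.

normal form:
  refl Nat 2
the term's type:
  Eq Nat 2 2
observation: 9 normal-order steps separate the term from its normal form.


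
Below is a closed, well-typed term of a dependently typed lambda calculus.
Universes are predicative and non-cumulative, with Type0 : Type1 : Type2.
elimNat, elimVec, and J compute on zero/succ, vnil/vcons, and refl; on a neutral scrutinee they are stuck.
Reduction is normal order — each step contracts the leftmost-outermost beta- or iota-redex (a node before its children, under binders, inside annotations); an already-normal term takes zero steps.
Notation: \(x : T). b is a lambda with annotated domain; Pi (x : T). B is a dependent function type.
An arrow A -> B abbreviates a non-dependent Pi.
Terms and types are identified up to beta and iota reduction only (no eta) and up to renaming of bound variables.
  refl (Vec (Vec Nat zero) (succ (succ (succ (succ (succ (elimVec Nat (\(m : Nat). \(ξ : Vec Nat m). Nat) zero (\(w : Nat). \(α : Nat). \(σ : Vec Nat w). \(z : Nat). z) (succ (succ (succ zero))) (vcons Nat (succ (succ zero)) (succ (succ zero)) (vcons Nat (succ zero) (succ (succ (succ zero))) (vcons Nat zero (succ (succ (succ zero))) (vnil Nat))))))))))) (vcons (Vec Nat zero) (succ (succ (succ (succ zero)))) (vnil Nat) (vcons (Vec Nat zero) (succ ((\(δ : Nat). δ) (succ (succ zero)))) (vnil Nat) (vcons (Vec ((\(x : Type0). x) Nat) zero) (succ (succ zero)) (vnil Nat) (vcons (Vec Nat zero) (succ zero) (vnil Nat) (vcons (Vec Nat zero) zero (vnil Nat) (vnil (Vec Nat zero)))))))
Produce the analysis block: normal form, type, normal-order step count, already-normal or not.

reduced normal form:
  refl (Vec (Vec Nat zero) (succ (succ (succ (succ (succ zero)))))) (vcons (Vec Nat zero) (succ (succ (succ (succ zero)))) (vnil Nat) (vcons (Vec Nat zero) (succ (succ (succ zero))) (vnil Nat) (vcons (Vec Nat zero) (succ (succ zero)) (vnil Nat) (vcons (Vec Nat zero) (succ zero) (vnil Nat) (vcons (Vec Nat zero) zero (vnil Nat) (vnil (Vec Nat zero)))))))
the term's type:
  Eq (Vec (Vec Nat zero) (succ (succ (succ (succ (succ zero)))))) (vcons (Vec Nat zero) (succ (succ (succ (succ zero)))) (vnil Nat) (vcons (Vec Nat zero) (succ (succ (succ zero))) (vnil Nat) (vcons (Vec Nat zero) (succ (succ zero)) (vnil Nat) (vcons (Vec Nat zero) (succ zero) (vnil Nat) (vcons (Vec Nat zero) zero (vnil Nat) (vnil (Vec Nat zero))))))) (vcons (Vec Nat zero) (succ (succ (succ (succ zero)))) (vnil Nat) (vcons (Vec Nat zero) (succ (succ (succ zero))) (vnil Nat) (vcons (Vec Nat zero) (succ (succ zero)) (vnil Nat) (vcons (Vec Nat zero) (succ zero) (vnil Nat) (vcons (Vec Nat zero) zero (vnil Nat) (vnil (Vec Nat zero)))))))
reduction steps (normal order): 18
started in normal form: no
first contracted redex: an elimVec iota-redex


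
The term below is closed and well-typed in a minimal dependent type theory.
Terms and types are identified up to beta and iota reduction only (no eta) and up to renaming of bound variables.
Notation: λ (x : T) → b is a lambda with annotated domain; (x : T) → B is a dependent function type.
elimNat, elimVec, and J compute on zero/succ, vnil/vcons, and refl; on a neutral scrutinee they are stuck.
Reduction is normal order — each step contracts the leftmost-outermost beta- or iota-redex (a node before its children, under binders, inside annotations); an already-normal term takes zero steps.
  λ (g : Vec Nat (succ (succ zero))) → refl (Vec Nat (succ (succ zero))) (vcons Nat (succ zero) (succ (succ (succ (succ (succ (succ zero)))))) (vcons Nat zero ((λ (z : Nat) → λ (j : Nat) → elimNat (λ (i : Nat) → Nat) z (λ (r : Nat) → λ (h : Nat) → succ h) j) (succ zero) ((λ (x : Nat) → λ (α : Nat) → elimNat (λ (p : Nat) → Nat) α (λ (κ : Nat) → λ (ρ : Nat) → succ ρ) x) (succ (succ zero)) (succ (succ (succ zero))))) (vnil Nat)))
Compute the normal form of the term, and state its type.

reduced normal form:
  λ (g : Vec Nat (succ (succ zero))) → refl (Vec Nat (succ (succ zero))) (vcons Nat (succ zero) (succ (succ (succ (succ (succ (succ zero)))))) (vcons Nat zero (succ (succ (succ (succ (succ (succ zero)))))) (vnil Nat)))
the term's type:
  (g : Vec Nat (succ (succ zero))) → Eq (Vec Nat (succ (succ zero))) (vcons Nat (succ zero) (succ (succ (succ (succ (succ (succ zero)))))) (vcons Nat zero (succ (succ (succ (succ (succ (succ zero)))))) (vnil Nat))) (vcons Nat (succ zero) (succ (succ (succ (succ (succ (succ zero)))))) (vcons Nat zero (succ (succ (succ (succ (succ (succ zero)))))) (vnil Nat)))
observation: 27 normal-order steps normalize the term, beginning with a beta-redex.


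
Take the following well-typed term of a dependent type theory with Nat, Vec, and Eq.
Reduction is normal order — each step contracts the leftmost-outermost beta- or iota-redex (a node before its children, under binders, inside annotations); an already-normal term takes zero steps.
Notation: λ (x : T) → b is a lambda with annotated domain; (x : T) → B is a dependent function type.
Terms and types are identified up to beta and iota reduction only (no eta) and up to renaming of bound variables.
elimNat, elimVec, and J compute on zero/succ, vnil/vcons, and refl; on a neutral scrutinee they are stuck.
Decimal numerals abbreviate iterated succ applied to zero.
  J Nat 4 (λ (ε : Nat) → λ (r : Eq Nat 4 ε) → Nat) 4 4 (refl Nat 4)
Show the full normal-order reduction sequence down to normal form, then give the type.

reduction (normal order):
  J Nat 4 (λ (ε : Nat) → λ (r : Eq Nat 4 ε) → Nat) 4 4 (refl Nat 4)
  ~> 4
the term's type:
  Nat


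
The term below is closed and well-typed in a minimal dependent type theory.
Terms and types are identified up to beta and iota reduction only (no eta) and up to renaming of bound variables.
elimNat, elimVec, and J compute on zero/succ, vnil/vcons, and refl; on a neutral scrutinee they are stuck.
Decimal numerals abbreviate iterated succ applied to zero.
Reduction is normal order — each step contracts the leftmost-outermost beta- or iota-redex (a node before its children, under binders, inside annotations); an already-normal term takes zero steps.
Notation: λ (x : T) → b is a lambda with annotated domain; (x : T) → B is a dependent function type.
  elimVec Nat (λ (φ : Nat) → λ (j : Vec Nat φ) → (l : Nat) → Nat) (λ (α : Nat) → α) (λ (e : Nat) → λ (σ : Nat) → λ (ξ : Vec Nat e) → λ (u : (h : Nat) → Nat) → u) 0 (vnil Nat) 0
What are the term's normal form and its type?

normal form:
  0
the term's type:
  Nat
observation: reduction starts at an elimVec iota-redex, and 2 normal-order steps reach the normal form.


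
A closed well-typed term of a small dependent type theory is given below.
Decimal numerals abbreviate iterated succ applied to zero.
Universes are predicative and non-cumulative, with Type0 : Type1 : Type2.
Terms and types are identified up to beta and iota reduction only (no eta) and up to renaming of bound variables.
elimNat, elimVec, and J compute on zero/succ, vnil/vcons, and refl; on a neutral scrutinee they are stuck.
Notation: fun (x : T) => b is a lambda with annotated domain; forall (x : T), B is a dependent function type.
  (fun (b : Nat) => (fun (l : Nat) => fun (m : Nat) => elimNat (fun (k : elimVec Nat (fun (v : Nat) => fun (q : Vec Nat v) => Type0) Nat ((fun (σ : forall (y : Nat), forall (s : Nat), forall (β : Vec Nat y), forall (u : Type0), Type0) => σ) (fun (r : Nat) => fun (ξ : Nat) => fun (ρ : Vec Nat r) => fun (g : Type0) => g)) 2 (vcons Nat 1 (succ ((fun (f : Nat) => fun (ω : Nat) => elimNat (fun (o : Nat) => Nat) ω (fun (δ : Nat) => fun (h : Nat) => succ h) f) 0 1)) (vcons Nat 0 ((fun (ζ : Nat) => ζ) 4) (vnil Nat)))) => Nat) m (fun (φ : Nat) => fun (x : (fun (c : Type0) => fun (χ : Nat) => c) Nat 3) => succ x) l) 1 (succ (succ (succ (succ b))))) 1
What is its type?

inferred type:
  Nat


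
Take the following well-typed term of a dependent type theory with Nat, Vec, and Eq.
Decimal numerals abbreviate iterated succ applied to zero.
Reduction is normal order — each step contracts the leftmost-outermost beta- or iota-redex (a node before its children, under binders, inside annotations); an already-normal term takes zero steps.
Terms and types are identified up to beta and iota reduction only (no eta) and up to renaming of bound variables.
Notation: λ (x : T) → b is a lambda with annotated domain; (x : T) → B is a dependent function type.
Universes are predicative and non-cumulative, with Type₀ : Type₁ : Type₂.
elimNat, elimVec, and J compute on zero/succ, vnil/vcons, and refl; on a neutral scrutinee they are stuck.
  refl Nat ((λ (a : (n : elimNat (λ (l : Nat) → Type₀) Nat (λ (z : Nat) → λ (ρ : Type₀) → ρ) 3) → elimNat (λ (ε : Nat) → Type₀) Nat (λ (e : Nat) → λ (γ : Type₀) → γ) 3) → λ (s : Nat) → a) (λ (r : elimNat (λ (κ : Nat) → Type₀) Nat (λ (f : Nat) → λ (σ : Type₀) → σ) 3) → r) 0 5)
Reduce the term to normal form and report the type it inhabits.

resulting normal form:
  refl Nat 5
type:
  Eq Nat 5 5
observation: the first redex contracted is a beta-redex; the normal form is reached in 3 normal-order steps.


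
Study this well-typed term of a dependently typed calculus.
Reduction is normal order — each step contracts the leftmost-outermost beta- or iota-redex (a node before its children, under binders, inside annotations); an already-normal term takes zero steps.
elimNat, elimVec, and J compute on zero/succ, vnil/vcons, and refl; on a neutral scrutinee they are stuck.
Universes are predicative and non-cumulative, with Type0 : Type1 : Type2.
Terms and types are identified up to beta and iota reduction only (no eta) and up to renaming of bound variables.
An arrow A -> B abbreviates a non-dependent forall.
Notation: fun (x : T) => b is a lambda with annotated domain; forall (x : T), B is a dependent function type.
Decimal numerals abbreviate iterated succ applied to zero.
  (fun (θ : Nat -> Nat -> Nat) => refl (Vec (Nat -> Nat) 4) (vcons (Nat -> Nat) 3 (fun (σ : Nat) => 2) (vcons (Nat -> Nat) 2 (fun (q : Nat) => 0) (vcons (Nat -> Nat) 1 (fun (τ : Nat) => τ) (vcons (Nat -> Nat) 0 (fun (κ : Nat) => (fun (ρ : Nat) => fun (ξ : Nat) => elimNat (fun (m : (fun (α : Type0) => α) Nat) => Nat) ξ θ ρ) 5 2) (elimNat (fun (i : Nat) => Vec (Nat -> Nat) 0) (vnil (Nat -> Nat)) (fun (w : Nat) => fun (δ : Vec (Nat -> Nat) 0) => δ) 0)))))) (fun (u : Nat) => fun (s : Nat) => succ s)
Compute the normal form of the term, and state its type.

reduced normal form:
  refl (Vec (Nat -> Nat) 4) (vcons (Nat -> Nat) 3 (fun (θ : Nat) => 2) (vcons (Nat -> Nat) 2 (fun (σ : Nat) => 0) (vcons (Nat -> Nat) 1 (fun (q : Nat) => q) (vcons (Nat -> Nat) 0 (fun (τ : Nat) => 7) (vnil (Nat -> Nat))))))
inferred type:
  Eq (Vec (Nat -> Nat) 4) (vcons (Nat -> Nat) 3 (fun (θ : Nat) => 2) (vcons (Nat -> Nat) 2 (fun (σ : Nat) => 0) (vcons (Nat -> Nat) 1 (fun (q : Nat) => q) (vcons (Nat -> Nat) 0 (fun (τ : Nat) => 7) (vnil (Nat -> Nat)))))) (vcons (Nat -> Nat) 3 (fun (κ : Nat) => 2) (vcons (Nat -> Nat) 2 (fun (ρ : Nat) => 0) (vcons (Nat -> Nat) 1 (fun (ξ : Nat) => ξ) (vcons (Nat -> Nat) 0 (fun (m : Nat) => 7) (vnil (Nat -> Nat))))))
observation: 20 normal-order steps normalize the term, beginning with a beta-redex.


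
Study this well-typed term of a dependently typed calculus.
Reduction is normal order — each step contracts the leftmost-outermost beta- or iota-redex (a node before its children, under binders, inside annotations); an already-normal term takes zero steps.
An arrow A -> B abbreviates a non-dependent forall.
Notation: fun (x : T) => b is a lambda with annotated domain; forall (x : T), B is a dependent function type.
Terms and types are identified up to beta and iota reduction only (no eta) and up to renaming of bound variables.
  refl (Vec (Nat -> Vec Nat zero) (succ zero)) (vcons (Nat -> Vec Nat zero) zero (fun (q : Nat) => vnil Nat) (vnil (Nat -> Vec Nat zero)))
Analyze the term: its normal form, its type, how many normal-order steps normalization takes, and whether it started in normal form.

reduced normal form:
  refl (Vec (Nat -> Vec Nat zero) (succ zero)) (vcons (Nat -> Vec Nat zero) zero (fun (q : Nat) => vnil Nat) (vnil (Nat -> Vec Nat zero)))
inferred type:
  Eq (Vec (Nat -> Vec Nat zero) (succ zero)) (vcons (Nat -> Vec Nat zero) zero (fun (q : Nat) => vnil Nat) (vnil (Nat -> Vec Nat zero))) (vcons (Nat -> Vec Nat zero) zero (fun (w : Nat) => vnil Nat) (vnil (Nat -> Vec Nat zero)))
normal-order step count: 0
started in normal form: yes


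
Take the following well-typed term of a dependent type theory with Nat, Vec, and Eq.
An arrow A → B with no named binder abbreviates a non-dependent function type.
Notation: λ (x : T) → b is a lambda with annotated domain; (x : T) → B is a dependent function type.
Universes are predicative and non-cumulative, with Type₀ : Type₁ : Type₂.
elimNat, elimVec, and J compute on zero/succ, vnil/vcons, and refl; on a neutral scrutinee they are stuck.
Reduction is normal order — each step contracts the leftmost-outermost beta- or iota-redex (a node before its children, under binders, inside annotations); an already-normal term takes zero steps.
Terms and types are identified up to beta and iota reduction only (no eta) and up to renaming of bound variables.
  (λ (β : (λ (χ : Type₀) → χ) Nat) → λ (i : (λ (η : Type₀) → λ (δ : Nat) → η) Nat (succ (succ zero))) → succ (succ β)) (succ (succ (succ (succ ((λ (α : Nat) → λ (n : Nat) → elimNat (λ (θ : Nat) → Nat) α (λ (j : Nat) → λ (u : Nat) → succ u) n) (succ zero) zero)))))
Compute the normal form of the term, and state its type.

resulting normal form:
  λ (β : Nat) → succ (succ (succ (succ (succ (succ (succ zero))))))
the term's type:
  Nat → Nat
observation: 6 normal-order steps normalize the term, beginning with a beta-redex.


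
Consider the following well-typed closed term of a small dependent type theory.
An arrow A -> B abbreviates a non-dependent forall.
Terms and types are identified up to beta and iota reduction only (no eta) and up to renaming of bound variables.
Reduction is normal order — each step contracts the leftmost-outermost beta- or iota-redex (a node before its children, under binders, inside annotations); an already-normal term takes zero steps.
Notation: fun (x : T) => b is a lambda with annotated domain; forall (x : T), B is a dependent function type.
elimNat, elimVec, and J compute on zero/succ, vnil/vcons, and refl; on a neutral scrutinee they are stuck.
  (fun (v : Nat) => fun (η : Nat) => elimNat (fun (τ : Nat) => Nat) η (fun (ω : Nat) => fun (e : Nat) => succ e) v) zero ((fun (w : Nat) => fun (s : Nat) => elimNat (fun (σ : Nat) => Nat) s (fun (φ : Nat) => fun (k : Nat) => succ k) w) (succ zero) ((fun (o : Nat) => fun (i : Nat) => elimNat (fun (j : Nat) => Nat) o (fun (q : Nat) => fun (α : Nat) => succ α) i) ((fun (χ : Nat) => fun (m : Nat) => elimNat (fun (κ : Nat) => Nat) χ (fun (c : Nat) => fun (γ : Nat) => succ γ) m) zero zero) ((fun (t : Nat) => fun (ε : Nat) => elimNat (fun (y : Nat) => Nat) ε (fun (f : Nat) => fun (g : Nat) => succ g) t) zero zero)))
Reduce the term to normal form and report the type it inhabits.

normal form:
  succ zero
inferred type:
  Nat
observation: reduction starts at a beta-redex, and 18 normal-order steps reach the normal form.


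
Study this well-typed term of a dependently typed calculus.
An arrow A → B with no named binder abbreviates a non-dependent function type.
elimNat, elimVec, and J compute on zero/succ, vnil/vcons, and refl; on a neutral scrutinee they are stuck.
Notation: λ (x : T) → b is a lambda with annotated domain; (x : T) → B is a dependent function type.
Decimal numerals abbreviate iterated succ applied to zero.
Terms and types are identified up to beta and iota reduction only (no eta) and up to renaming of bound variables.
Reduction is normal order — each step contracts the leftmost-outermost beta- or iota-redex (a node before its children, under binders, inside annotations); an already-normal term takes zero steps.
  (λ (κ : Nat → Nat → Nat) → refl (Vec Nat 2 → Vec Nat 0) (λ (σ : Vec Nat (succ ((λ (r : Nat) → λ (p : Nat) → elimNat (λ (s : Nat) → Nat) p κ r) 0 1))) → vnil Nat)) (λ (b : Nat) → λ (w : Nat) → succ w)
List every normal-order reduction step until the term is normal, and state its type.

normal-order reduction:
  (λ (κ : Nat → Nat → Nat) → refl (Vec Nat 2 → Vec Nat 0) (λ (σ : Vec Nat (succ ((λ (r : Nat) → λ (p : Nat) → elimNat (λ (s : Nat) → Nat) p κ r) 0 1))) → vnil Nat)) (λ (b : Nat) → λ (w : Nat) → succ w)
  ~> refl (Vec Nat 2 → Vec Nat 0) (λ (κ : Vec Nat (succ ((λ (σ : Nat) → λ (r : Nat) → elimNat (λ (p : Nat) → Nat) r (λ (s : Nat) → λ (b : Nat) → succ b) σ) 0 1))) → vnil Nat)
  ~> refl (Vec Nat 2 → Vec Nat 0) (λ (κ : Vec Nat (succ ((λ (σ : Nat) → elimNat (λ (r : Nat) → Nat) σ (λ (p : Nat) → λ (s : Nat) → succ s) 0) 1))) → vnil Nat)
  ~> refl (Vec Nat 2 → Vec Nat 0) (λ (κ : Vec Nat (succ (elimNat (λ (σ : Nat) → Nat) 1 (λ (r : Nat) → λ (p : Nat) → succ p) 0))) → vnil Nat)
  ~> refl (Vec Nat 2 → Vec Nat 0) (λ (κ : Vec Nat 2) → vnil Nat)
the term's type:
  Eq (Vec Nat 2 → Vec Nat 0) (λ (κ : Vec Nat 2) → vnil Nat) (λ (σ : Vec Nat 2) → vnil Nat)


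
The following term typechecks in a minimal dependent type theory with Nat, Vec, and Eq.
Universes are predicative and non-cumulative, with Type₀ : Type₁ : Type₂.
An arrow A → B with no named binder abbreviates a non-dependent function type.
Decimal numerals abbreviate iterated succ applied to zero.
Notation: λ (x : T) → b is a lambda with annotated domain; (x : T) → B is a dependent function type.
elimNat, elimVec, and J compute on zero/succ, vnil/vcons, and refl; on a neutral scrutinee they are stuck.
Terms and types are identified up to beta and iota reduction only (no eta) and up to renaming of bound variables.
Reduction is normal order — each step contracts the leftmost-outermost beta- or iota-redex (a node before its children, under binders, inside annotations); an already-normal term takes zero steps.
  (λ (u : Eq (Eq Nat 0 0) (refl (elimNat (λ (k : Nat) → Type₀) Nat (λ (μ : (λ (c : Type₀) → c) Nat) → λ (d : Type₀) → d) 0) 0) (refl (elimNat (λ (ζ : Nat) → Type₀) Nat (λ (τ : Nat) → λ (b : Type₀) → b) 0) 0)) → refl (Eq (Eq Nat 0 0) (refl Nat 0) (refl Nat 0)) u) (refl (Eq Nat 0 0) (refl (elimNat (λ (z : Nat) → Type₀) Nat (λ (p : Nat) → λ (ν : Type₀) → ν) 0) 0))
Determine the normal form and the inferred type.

normal form:
  refl (Eq (Eq Nat 0 0) (refl Nat 0) (refl Nat 0)) (refl (Eq Nat 0 0) (refl Nat 0))
type:
  Eq (Eq (Eq Nat 0 0) (refl Nat 0) (refl Nat 0)) (refl (Eq Nat 0 0) (refl Nat 0)) (refl (Eq Nat 0 0) (refl Nat 0))


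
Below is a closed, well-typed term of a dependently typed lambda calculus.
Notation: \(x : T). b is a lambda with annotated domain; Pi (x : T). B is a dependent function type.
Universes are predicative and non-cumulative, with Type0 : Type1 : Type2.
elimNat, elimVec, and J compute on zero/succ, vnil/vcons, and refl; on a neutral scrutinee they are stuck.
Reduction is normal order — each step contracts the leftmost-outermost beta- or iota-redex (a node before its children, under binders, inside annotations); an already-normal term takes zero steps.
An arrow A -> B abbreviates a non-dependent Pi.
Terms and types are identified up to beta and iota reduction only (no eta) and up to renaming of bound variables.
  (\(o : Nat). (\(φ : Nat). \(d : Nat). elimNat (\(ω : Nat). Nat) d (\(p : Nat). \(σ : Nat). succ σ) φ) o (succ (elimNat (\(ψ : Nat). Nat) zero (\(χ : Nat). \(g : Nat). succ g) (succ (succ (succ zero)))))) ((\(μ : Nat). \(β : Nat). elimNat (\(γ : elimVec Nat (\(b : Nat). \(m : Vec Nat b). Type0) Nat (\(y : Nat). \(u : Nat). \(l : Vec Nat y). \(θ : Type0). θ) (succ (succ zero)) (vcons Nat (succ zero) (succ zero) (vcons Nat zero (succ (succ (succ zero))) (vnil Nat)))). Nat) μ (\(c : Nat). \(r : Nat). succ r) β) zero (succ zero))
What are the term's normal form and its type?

resulting normal form:
  succ (succ (succ (succ (succ zero))))
the term's type:
  Nat
observation: 23 normal-order steps normalize the term, beginning with a beta-redex.


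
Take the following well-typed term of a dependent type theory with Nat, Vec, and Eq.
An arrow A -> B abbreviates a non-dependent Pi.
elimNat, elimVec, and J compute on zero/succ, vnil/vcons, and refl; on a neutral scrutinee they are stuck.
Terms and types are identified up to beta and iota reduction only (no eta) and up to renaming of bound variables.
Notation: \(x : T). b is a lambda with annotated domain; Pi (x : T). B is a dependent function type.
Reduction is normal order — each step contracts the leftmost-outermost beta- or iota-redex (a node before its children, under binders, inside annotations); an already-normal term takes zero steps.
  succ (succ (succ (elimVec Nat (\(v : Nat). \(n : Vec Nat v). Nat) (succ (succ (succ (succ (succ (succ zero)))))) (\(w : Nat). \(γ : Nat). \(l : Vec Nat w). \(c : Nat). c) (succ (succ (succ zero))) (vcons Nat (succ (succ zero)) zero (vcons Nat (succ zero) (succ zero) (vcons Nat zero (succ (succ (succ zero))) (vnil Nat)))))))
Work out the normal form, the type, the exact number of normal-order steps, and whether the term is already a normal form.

reduced normal form:
  succ (succ (succ (succ (succ (succ (succ (succ (succ zero))))))))
type:
  Nat
steps to reach normal form (normal order): 16
already normal: no
first contracted redex: an elimVec iota-redex


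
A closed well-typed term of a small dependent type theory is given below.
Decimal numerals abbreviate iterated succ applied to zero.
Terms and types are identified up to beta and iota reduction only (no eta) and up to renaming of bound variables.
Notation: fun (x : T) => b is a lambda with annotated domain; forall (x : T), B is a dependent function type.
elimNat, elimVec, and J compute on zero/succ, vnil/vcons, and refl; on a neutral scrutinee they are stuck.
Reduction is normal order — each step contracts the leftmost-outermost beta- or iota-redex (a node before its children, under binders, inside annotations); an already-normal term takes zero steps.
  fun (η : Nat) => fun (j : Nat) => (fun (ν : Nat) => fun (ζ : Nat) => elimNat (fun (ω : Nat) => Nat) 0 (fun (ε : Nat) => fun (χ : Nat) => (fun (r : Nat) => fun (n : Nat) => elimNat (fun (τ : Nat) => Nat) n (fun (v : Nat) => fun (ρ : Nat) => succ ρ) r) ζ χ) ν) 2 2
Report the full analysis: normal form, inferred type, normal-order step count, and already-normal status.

resulting normal form:
  fun (η : Nat) => fun (j : Nat) => 4
type:
  forall (η : Nat), forall (j : Nat), Nat
normal-order step count: 27
already normal: no
first contracted redex: a beta-redex


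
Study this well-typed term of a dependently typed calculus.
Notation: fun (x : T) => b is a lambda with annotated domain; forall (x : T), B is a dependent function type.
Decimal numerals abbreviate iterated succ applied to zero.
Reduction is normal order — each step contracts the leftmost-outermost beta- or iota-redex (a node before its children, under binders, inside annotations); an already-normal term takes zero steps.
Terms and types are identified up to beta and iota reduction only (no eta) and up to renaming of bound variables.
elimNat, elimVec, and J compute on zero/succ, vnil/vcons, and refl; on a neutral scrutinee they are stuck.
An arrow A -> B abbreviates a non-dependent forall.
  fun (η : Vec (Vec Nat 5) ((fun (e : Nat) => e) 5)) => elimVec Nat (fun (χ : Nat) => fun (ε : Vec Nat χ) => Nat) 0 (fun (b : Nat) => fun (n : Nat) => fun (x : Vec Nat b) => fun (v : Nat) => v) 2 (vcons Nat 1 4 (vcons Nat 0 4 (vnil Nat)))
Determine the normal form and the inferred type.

normal form:
  fun (η : Vec (Vec Nat 5) 5) => 0
type:
  Vec (Vec Nat 5) 5 -> Nat
observation: the term reaches its normal form after 12 normal-order steps.


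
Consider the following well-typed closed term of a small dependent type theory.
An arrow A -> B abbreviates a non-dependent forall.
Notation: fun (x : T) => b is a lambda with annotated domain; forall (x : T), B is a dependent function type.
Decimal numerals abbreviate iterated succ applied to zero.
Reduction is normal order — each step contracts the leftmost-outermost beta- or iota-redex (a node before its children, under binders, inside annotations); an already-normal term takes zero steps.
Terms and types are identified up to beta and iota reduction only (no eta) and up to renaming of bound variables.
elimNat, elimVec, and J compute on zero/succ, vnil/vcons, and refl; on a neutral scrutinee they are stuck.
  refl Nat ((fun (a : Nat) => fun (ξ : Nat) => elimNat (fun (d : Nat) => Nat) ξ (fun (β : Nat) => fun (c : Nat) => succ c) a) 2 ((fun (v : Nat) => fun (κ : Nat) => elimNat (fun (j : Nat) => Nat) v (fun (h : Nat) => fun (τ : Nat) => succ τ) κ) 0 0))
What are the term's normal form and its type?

normal form:
  refl Nat 2
type:
  Eq Nat 2 2


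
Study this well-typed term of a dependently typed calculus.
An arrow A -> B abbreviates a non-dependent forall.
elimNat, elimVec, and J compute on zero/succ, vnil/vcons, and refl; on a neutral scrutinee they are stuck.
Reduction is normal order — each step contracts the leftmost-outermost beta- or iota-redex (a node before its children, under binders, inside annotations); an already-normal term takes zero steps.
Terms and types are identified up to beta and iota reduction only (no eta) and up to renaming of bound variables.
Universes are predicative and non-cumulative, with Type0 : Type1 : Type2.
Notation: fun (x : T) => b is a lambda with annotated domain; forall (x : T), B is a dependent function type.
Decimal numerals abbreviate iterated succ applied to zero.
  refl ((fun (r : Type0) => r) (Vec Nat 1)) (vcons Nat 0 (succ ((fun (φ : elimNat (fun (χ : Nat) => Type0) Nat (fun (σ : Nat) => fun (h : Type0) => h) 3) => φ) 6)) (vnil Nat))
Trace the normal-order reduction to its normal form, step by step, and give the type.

normal-order reduction sequence:
  refl ((fun (r : Type0) => r) (Vec Nat 1)) (vcons Nat 0 (succ ((fun (φ : elimNat (fun (χ : Nat) => Type0) Nat (fun (σ : Nat) => fun (h : Type0) => h) 3) => φ) 6)) (vnil Nat))
  ~> refl (Vec Nat 1) (vcons Nat 0 (succ ((fun (r : elimNat (fun (φ : Nat) => Type0) Nat (fun (χ : Nat) => fun (σ : Type0) => σ) 3) => r) 6)) (vnil Nat))
  ~> refl (Vec Nat 1) (vcons Nat 0 7 (vnil Nat))
the term's type:
  Eq (Vec Nat 1) (vcons Nat 0 7 (vnil Nat)) (vcons Nat 0 7 (vnil Nat))


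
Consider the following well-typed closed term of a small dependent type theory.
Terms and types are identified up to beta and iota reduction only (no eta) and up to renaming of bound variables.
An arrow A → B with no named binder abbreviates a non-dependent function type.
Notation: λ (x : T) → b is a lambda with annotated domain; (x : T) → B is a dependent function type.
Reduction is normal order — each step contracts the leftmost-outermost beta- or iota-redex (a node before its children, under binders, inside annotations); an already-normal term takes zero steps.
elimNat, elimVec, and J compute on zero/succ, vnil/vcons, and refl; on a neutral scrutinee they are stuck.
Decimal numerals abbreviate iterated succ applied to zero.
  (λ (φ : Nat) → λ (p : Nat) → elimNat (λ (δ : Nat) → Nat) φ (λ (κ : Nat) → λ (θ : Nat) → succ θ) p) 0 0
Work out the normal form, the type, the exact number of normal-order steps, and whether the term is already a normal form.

resulting normal form:
  0
type:
  Nat
normal-order step count: 3
started in normal form: no
first redex: a beta-redex
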